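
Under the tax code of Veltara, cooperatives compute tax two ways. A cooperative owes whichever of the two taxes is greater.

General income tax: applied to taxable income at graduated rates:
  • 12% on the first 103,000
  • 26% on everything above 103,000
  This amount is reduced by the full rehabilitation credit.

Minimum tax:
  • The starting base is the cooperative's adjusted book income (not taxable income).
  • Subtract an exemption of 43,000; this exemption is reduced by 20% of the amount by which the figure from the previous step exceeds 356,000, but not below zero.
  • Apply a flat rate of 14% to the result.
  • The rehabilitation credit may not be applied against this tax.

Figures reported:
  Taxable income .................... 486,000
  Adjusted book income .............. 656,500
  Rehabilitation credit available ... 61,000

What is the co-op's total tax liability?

91,910

General income tax:
  103,000 × 12% = 12,360
  383,000 × 26% = 99,580
  → 111,940
  Less rehabilitation credit 61,000 → 50,940

Minimum tax:
  Base (adjusted book income): 656,500
  Exemption: 20% × (656,500 − 356,000) = 60,100 ≥ 43,000, so the exemption is fully phased out
  Base: 656,500 − 0 = 656,500
  656,500 × 14% = 91,910

91,910 > 50,940, so the minimum tax is the binding amount.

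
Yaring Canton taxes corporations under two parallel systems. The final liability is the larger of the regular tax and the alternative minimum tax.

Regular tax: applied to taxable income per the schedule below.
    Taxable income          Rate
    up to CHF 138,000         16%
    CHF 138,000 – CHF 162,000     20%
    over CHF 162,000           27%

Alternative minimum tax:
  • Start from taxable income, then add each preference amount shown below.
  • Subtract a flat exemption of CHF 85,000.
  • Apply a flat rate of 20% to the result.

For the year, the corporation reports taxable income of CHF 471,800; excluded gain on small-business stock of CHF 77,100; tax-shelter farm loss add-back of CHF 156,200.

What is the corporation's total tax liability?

Regular tax:
  CHF 138,000 × 16% = CHF 22,080
  CHF 24,000 × 20% = CHF 4,800
  CHF 309,800 × 27% = CHF 83,646
  → CHF 110,526

Alternative minimum tax:
  Adjusted income: CHF 471,800 + CHF 77,100 + CHF 156,200 = CHF 705,100
  Less exemption CHF 85,000 → base CHF 620,100
  CHF 620,100 × 20% = CHF 124,020

CHF 124,020 > CHF 110,526, so the alternative minimum tax is the binding amount.

CHF 124,020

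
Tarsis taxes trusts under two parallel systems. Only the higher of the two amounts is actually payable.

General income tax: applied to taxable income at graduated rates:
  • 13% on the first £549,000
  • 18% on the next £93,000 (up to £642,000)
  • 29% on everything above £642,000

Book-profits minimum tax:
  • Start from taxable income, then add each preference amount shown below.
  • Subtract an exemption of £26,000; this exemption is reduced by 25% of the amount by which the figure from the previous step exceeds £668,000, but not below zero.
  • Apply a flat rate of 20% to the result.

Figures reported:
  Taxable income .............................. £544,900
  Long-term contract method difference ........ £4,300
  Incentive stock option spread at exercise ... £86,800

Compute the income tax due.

£122,000

General income tax:
  £544,900 × 13% = £70,837

Book-profits minimum tax:
  Adjusted income: £544,900 + £4,300 + £86,800 = £636,000
  Exemption: £636,000 ≤ £668,000, so full £26,000 applies
  Base: £636,000 − £26,000 = £610,000
  £610,000 × 20% = £122,000

£122,000 > £70,837, so the book-profits minimum tax is the binding amount.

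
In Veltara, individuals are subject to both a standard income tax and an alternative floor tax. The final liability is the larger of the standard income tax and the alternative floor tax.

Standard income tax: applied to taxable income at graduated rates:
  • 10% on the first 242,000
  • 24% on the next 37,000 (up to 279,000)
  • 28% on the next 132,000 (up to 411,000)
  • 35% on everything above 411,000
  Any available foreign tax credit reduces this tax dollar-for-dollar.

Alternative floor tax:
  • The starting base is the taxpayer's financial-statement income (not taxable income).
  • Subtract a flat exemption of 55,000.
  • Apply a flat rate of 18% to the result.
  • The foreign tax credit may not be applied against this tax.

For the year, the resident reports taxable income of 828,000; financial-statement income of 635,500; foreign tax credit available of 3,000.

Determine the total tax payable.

Alternative floor tax:
  Base (financial-statement income): 635,500
  Less exemption 55,000 → base 580,500
  580,500 × 18% = 104,490

Standard income tax:
  242,000 × 10% = 24,200
  37,000 × 24% = 8,880
  132,000 × 28% = 36,960
  417,000 × 35% = 145,950
  → 215,990
  Less foreign tax credit 3,000 → 212,990

212,990 > 104,490, so the standard income tax governs.

212,990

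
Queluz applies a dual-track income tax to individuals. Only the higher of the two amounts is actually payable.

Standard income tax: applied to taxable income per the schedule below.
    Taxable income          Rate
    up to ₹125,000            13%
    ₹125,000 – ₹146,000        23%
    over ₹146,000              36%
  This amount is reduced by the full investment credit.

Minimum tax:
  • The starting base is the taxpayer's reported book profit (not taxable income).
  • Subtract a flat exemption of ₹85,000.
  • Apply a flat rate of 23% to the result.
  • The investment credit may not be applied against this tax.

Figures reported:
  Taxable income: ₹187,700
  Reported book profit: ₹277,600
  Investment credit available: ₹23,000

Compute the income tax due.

Minimum tax:
  Base (reported book profit): ₹277,600
  Less exemption ₹85,000 → base ₹192,600
  ₹192,600 × 23% = ₹44,298

Standard income tax:
  ₹125,000 × 13% = ₹16,250
  ₹21,000 × 23% = ₹4,830
  ₹41,700 × 36% = ₹15,012
  → ₹36,092
  Less investment credit ₹23,000 → ₹13,092

₹44,298 > ₹13,092, so the minimum tax is the binding amount.

₹44,298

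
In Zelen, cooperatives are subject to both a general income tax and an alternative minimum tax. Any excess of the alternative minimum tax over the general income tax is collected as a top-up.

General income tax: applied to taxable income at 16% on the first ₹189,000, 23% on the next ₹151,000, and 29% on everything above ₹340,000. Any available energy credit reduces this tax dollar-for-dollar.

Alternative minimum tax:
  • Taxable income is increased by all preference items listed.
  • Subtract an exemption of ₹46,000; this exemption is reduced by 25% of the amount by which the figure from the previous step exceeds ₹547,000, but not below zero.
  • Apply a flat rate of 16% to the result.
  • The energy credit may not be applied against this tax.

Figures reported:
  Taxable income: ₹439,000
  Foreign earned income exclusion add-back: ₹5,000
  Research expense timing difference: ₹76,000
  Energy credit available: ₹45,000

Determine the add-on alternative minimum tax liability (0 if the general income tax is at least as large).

₹27,160

General income tax:
  ₹189,000 × 16% = ₹30,240
  ₹151,000 × 23% = ₹34,730
  ₹99,000 × 29% = ₹28,710
  → ₹93,680
  Less energy credit ₹45,000 → ₹48,680

Alternative minimum tax:
  Adjusted income: ₹439,000 + ₹5,000 + ₹76,000 = ₹520,000
  Exemption: ₹520,000 ≤ ₹547,000, so full ₹46,000 applies
  Base: ₹520,000 − ₹46,000 = ₹474,000
  ₹474,000 × 16% = ₹75,840

Excess of alternative minimum tax over general income tax: ₹75,840 − ₹48,680 = ₹27,160.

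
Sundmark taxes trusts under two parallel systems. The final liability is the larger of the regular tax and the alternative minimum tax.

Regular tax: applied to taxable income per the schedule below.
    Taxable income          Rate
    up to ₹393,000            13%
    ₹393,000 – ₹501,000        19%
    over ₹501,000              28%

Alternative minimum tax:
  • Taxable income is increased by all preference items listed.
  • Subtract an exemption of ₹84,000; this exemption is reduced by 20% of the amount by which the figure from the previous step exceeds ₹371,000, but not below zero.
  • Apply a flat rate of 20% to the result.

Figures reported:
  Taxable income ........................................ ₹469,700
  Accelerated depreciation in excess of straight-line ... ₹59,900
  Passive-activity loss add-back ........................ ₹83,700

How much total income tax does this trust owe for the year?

₹115,552

Alternative minimum tax:
  Adjusted income: ₹469,700 + ₹59,900 + ₹83,700 = ₹613,300
  Exemption: ₹84,000 − 20% × (₹613,300 − ₹371,000) = ₹84,000 − ₹48,460 = ₹35,540
  Base: ₹613,300 − ₹35,540 = ₹577,760
  ₹577,760 × 20% = ₹115,552

Regular tax:
  ₹393,000 × 13% = ₹51,090
  ₹76,700 × 19% = ₹14,573
  → ₹65,663

₹115,552 > ₹65,663, so the alternative minimum tax is the binding amount.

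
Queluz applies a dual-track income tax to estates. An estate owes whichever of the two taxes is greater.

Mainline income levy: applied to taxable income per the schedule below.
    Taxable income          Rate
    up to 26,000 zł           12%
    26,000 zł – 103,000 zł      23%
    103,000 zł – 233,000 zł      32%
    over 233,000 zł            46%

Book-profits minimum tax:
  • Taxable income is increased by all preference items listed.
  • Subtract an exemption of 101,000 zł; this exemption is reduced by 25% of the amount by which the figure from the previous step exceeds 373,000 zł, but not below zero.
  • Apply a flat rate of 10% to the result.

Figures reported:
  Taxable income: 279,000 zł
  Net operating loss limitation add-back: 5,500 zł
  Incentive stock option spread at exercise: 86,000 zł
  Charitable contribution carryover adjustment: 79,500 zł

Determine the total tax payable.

Mainline income levy:
  26,000 zł × 12% = 3,120 zł
  77,000 zł × 23% = 17,710 zł
  130,000 zł × 32% = 41,600 zł
  46,000 zł × 46% = 21,160 zł
  → 83,590 zł

Book-profits minimum tax:
  Adjusted income: 279,000 zł + 5,500 zł + 86,000 zł + 79,500 zł = 450,000 zł
  Exemption: 101,000 zł − 25% × (450,000 zł − 373,000 zł) = 101,000 zł − 19,250 zł = 81,750 zł
  Base: 450,000 zł − 81,750 zł = 368,250 zł
  368,250 zł × 10% = 36,825 zł

83,590 zł > 36,825 zł, so the mainline income levy governs.

83,590 zł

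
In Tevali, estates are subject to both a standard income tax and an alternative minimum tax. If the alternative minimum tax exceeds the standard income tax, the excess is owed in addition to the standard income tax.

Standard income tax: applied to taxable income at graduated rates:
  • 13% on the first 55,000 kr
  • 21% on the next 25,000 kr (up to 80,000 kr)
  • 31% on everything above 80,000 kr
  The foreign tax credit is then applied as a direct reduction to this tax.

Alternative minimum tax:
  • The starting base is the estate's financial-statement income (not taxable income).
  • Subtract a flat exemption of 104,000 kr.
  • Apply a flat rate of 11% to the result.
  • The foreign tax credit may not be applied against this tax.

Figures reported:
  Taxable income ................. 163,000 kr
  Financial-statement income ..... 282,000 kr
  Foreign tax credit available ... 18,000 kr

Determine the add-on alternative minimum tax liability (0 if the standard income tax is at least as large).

Standard income tax:
  55,000 kr × 13% = 7,150 kr
  25,000 kr × 21% = 5,250 kr
  83,000 kr × 31% = 25,730 kr
  → 38,130 kr
  Less foreign tax credit 18,000 kr → 20,130 kr

Alternative minimum tax:
  Base (financial-statement income): 282,000 kr
  Less exemption 104,000 kr → base 178,000 kr
  178,000 kr × 11% = 19,580 kr

19,580 kr ≤ 20,130 kr, so no add-on is due.

0 kr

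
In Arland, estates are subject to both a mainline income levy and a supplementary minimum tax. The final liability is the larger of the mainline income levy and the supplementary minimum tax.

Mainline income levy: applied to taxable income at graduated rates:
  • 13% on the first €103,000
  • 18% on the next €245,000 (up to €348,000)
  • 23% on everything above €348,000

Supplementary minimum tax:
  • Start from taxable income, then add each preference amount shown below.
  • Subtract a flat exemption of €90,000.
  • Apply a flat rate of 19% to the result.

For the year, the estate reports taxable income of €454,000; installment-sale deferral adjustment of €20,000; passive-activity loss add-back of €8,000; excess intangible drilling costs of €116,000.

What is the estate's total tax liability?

Supplementary minimum tax:
  Adjusted income: €454,000 + €20,000 + €8,000 + €116,000 = €598,000
  Less exemption €90,000 → base €508,000
  €508,000 × 19% = €96,520

Mainline income levy:
  €103,000 × 13% = €13,390
  €245,000 × 18% = €44,100
  €106,000 × 23% = €24,380
  → €81,870

€96,520 > €81,870, so the supplementary minimum tax is the binding amount.

€96,520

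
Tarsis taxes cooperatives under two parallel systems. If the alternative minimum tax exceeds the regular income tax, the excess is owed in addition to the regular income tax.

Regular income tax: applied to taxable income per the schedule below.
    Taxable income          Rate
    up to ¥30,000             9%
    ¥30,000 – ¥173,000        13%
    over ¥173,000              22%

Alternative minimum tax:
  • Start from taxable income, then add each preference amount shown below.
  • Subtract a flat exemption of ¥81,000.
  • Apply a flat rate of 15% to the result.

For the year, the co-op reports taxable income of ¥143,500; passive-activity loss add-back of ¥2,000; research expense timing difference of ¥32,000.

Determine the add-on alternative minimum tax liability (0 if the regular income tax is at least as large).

Alternative minimum tax:
  Adjusted income: ¥143,500 + ¥2,000 + ¥32,000 = ¥177,500
  Less exemption ¥81,000 → base ¥96,500
  ¥96,500 × 15% = ¥14,475

Regular income tax:
  ¥30,000 × 9% = ¥2,700
  ¥113,500 × 13% = ¥14,755
  → ¥17,455

¥14,475 ≤ ¥17,455, so no add-on is due.

¥0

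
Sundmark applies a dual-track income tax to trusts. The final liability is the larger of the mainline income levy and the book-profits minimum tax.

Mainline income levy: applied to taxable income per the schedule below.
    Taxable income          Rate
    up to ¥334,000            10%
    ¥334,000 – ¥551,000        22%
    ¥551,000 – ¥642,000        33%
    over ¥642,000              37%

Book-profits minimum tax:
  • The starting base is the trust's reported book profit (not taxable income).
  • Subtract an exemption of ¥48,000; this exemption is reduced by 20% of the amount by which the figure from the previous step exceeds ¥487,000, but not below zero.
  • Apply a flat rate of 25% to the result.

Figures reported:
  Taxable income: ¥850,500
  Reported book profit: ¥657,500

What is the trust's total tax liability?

¥188,315

Mainline income levy:
  ¥334,000 × 10% = ¥33,400
  ¥217,000 × 22% = ¥47,740
  ¥91,000 × 33% = ¥30,030
  ¥208,500 × 37% = ¥77,145
  → ¥188,315

Book-profits minimum tax:
  Base (reported book profit): ¥657,500
  Exemption: ¥48,000 − 20% × (¥657,500 − ¥487,000) = ¥48,000 − ¥34,100 = ¥13,900
  Base: ¥657,500 − ¥13,900 = ¥643,600
  ¥643,600 × 25% = ¥160,900

¥188,315 > ¥160,900, so the mainline income levy governs.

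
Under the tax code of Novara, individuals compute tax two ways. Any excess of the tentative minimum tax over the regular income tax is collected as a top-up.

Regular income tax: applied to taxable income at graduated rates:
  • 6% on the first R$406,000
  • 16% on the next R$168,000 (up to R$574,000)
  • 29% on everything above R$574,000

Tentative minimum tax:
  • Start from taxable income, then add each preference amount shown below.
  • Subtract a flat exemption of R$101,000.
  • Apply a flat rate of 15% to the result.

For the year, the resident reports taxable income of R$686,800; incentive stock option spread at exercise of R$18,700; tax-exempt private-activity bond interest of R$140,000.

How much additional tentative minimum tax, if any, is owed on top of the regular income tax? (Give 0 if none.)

R$27,723

Tentative minimum tax:
  Adjusted income: R$686,800 + R$18,700 + R$140,000 = R$845,500
  Less exemption R$101,000 → base R$744,500
  R$744,500 × 15% = R$111,675

Regular income tax:
  R$406,000 × 6% = R$24,360
  R$168,000 × 16% = R$26,880
  R$112,800 × 29% = R$32,712
  → R$83,952

Excess of tentative minimum tax over regular income tax: R$111,675 − R$83,952 = R$27,723.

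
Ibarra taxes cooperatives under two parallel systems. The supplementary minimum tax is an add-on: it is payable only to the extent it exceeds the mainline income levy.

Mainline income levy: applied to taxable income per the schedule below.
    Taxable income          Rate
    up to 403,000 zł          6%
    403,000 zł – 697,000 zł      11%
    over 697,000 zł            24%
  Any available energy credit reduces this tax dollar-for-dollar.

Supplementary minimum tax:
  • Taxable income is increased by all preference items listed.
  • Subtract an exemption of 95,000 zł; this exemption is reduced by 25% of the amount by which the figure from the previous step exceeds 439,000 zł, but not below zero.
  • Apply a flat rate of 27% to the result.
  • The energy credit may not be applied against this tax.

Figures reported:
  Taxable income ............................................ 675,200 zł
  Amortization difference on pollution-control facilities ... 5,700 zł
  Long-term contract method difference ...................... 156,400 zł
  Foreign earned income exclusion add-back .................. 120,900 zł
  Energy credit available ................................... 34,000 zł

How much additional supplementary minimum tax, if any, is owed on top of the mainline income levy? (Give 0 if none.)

Supplementary minimum tax:
  Adjusted income: 675,200 zł + 5,700 zł + 156,400 zł + 120,900 zł = 958,200 zł
  Exemption: 25% × (958,200 zł − 439,000 zł) = 129,800 zł ≥ 95,000 zł, so the exemption is fully phased out
  Base: 958,200 zł − 0 zł = 958,200 zł
  958,200 zł × 27% = 258,714 zł

Mainline income levy:
  403,000 zł × 6% = 24,180 zł
  272,200 zł × 11% = 29,942 zł
  → 54,122 zł
  Less energy credit 34,000 zł → 20,122 zł

Excess of supplementary minimum tax over mainline income levy: 258,714 zł − 20,122 zł = 238,592 zł.

238,592 zł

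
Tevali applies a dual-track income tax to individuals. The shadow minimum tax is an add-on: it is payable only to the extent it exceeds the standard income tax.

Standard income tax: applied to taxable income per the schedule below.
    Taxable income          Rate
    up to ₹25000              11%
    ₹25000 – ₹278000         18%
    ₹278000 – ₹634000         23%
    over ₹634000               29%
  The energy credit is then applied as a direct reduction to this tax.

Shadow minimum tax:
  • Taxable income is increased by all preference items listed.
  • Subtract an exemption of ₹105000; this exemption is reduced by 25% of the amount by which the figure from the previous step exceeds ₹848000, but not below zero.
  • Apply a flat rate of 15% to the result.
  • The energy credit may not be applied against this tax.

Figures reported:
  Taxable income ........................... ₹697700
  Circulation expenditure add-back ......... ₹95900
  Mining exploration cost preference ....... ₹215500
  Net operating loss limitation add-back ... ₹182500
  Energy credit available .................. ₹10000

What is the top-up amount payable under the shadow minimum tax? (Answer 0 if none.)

₹37232

Standard income tax:
  ₹25000 × 11% = ₹2750
  ₹253000 × 18% = ₹45540
  ₹356000 × 23% = ₹81880
  ₹63700 × 29% = ₹18473
  → ₹148643
  Less energy credit ₹10000 → ₹138643

Shadow minimum tax:
  Adjusted income: ₹697700 + ₹95900 + ₹215500 + ₹182500 = ₹1191600
  Exemption: ₹105000 − 25% × (₹1191600 − ₹848000) = ₹105000 − ₹85900 = ₹19100
  Base: ₹1191600 − ₹19100 = ₹1172500
  ₹1172500 × 15% = ₹175875

Excess of shadow minimum tax over standard income tax: ₹175875 − ₹138643 = ₹37232.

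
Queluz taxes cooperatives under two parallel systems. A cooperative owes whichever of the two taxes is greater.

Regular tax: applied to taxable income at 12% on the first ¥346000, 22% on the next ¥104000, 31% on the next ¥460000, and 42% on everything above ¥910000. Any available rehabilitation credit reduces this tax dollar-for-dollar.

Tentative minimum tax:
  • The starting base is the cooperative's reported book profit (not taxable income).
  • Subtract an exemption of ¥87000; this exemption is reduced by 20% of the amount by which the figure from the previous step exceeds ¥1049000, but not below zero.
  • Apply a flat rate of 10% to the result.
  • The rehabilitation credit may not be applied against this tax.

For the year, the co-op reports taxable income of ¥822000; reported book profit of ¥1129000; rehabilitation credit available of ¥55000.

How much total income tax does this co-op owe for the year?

¥124720

Tentative minimum tax:
  Base (reported book profit): ¥1129000
  Exemption: ¥87000 − 20% × (¥1129000 − ¥1049000) = ¥87000 − ¥16000 = ¥71000
  Base: ¥1129000 − ¥71000 = ¥1058000
  ¥1058000 × 10% = ¥105800

Regular tax:
  ¥346000 × 12% = ¥41520
  ¥104000 × 22% = ¥22880
  ¥372000 × 31% = ¥115320
  → ¥179720
  Less rehabilitation credit ¥55000 → ¥124720

¥124720 > ¥105800, so the regular tax governs.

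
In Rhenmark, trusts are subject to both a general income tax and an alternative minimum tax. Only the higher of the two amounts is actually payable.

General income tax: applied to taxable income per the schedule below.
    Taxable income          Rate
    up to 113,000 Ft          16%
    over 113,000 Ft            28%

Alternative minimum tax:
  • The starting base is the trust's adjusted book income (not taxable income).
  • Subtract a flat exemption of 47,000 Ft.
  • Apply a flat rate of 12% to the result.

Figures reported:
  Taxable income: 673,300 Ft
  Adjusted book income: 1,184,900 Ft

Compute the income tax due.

General income tax:
  113,000 Ft × 16% = 18,080 Ft
  560,300 Ft × 28% = 156,884 Ft
  → 174,964 Ft

Alternative minimum tax:
  Base (adjusted book income): 1,184,900 Ft
  Less exemption 47,000 Ft → base 1,137,900 Ft
  1,137,900 Ft × 12% = 136,548 Ft

174,964 Ft > 136,548 Ft, so the general income tax governs.

174,964 Ft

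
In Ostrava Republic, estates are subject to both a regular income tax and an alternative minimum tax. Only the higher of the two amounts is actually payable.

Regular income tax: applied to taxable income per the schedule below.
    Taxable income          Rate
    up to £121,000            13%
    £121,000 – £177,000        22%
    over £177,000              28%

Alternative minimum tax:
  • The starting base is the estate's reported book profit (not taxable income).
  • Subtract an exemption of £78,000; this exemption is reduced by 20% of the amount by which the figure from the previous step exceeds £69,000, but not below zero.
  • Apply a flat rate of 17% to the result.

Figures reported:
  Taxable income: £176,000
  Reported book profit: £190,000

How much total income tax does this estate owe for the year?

£27,830

Regular income tax:
  £121,000 × 13% = £15,730
  £55,000 × 22% = £12,100
  → £27,830

Alternative minimum tax:
  Base (reported book profit): £190,000
  Exemption: £78,000 − 20% × (£190,000 − £69,000) = £78,000 − £24,200 = £53,800
  Base: £190,000 − £53,800 = £136,200
  £136,200 × 17% = £23,154

£27,830 > £23,154, so the regular income tax governs.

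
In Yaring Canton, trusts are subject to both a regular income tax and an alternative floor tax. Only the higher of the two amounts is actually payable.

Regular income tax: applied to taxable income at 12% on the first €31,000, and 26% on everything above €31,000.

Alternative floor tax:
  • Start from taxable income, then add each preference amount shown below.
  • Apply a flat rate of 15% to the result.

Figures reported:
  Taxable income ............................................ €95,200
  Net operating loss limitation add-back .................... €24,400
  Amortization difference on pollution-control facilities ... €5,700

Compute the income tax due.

Alternative floor tax:
  Adjusted income: €95,200 + €24,400 + €5,700 = €125,300
  €125,300 × 15% = €18,795

Regular income tax:
  €31,000 × 12% = €3,720
  €64,200 × 26% = €16,692
  → €20,412

€20,412 > €18,795, so the regular income tax governs.

€20,412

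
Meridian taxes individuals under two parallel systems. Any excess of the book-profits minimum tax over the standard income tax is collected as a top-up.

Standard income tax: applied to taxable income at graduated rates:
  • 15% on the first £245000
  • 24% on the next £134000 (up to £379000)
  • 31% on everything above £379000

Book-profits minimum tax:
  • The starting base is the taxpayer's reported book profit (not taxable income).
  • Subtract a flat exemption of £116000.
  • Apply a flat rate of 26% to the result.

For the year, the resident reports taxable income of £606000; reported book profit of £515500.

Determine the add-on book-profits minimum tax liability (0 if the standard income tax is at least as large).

Standard income tax:
  £245000 × 15% = £36750
  £134000 × 24% = £32160
  £227000 × 31% = £70370
  → £139280

Book-profits minimum tax:
  Base (reported book profit): £515500
  Less exemption £116000 → base £399500
  £399500 × 26% = £103870

£103870 ≤ £139280, so no add-on is due.

£0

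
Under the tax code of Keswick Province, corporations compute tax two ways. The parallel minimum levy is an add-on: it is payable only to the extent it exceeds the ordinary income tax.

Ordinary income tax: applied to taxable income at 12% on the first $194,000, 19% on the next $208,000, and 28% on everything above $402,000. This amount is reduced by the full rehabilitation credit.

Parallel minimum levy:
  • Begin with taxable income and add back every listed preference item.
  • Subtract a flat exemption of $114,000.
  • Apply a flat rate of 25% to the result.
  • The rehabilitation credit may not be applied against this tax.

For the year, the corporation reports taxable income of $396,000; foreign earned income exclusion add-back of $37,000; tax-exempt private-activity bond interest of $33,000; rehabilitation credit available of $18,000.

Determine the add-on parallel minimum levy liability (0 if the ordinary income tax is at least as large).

Parallel minimum levy:
  Adjusted income: $396,000 + $37,000 + $33,000 = $466,000
  Less exemption $114,000 → base $352,000
  $352,000 × 25% = $88,000

Ordinary income tax:
  $194,000 × 12% = $23,280
  $202,000 × 19% = $38,380
  → $61,660
  Less rehabilitation credit $18,000 → $43,660

Excess of parallel minimum levy over ordinary income tax: $88,000 − $43,660 = $44,340.

$44,340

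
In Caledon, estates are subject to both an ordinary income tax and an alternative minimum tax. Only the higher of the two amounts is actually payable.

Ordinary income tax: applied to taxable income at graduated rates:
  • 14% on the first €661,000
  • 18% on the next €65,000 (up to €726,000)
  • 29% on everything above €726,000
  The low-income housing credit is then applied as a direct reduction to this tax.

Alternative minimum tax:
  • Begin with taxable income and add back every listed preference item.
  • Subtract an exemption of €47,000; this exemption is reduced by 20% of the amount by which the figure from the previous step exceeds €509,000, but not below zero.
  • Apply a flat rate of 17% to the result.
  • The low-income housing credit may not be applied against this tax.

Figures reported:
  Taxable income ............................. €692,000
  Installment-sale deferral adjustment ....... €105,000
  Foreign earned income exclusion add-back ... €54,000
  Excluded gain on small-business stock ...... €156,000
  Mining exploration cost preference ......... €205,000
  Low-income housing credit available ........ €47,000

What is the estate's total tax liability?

Alternative minimum tax:
  Adjusted income: €692,000 + €105,000 + €54,000 + €156,000 + €205,000 = €1,212,000
  Exemption: 20% × (€1,212,000 − €509,000) = €140,600 ≥ €47,000, so the exemption is fully phased out
  Base: €1,212,000 − €0 = €1,212,000
  €1,212,000 × 17% = €206,040

Ordinary income tax:
  €661,000 × 14% = €92,540
  €31,000 × 18% = €5,580
  → €98,120
  Less low-income housing credit €47,000 → €51,120

€206,040 > €51,120, so the alternative minimum tax is the binding amount.

€206,040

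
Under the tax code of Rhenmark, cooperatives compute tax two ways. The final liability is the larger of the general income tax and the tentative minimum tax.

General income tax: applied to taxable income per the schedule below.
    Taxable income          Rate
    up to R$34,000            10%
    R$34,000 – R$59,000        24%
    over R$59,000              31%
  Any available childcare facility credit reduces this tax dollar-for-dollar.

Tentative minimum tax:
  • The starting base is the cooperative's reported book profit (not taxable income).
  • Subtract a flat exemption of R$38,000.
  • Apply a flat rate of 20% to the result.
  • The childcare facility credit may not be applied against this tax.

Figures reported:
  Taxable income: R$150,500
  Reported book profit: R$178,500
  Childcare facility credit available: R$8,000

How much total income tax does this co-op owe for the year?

General income tax:
  R$34,000 × 10% = R$3,400
  R$25,000 × 24% = R$6,000
  R$91,500 × 31% = R$28,365
  → R$37,765
  Less childcare facility credit R$8,000 → R$29,765

Tentative minimum tax:
  Base (reported book profit): R$178,500
  Less exemption R$38,000 → base R$140,500
  R$140,500 × 20% = R$28,100

R$29,765 > R$28,100, so the general income tax governs.

R$29,765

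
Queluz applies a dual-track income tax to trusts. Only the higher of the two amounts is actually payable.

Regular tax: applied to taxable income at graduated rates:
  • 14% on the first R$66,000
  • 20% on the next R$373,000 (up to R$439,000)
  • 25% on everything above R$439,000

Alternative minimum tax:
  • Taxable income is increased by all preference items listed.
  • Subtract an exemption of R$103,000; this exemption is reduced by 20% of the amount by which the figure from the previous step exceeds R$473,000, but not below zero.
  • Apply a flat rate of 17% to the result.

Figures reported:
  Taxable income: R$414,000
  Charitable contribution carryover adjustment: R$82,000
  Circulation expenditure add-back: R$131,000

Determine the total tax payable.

R$94,316

Regular tax:
  R$66,000 × 14% = R$9,240
  R$348,000 × 20% = R$69,600
  → R$78,840

Alternative minimum tax:
  Adjusted income: R$414,000 + R$82,000 + R$131,000 = R$627,000
  Exemption: R$103,000 − 20% × (R$627,000 − R$473,000) = R$103,000 − R$30,800 = R$72,200
  Base: R$627,000 − R$72,200 = R$554,800
  R$554,800 × 17% = R$94,316

R$94,316 > R$78,840, so the alternative minimum tax is the binding amount.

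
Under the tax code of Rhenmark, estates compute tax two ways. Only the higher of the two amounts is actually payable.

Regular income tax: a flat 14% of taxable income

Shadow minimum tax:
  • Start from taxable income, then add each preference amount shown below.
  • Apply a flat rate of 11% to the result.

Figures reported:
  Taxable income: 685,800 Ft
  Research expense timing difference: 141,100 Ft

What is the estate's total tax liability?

96,012 Ft

Regular income tax:
  685,800 Ft × 14% = 96,012 Ft

Shadow minimum tax:
  Adjusted income: 685,800 Ft + 141,100 Ft = 826,900 Ft
  826,900 Ft × 11% = 90,959 Ft

96,012 Ft > 90,959 Ft, so the regular income tax governs.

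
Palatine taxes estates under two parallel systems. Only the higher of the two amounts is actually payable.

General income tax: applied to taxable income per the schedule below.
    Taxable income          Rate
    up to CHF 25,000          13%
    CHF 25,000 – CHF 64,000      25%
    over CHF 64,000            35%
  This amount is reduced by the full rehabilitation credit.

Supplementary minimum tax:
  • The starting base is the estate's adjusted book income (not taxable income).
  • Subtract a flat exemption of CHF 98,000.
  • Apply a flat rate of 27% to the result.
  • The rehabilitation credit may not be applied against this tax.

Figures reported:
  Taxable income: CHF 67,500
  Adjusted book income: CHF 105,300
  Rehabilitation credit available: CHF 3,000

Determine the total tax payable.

General income tax:
  CHF 25,000 × 13% = CHF 3,250
  CHF 39,000 × 25% = CHF 9,750
  CHF 3,500 × 35% = CHF 1,225
  → CHF 14,225
  Less rehabilitation credit CHF 3,000 → CHF 11,225

Supplementary minimum tax:
  Base (adjusted book income): CHF 105,300
  Less exemption CHF 98,000 → base CHF 7,300
  CHF 7,300 × 27% = CHF 1,971

CHF 11,225 > CHF 1,971, so the general income tax governs.

CHF 11,225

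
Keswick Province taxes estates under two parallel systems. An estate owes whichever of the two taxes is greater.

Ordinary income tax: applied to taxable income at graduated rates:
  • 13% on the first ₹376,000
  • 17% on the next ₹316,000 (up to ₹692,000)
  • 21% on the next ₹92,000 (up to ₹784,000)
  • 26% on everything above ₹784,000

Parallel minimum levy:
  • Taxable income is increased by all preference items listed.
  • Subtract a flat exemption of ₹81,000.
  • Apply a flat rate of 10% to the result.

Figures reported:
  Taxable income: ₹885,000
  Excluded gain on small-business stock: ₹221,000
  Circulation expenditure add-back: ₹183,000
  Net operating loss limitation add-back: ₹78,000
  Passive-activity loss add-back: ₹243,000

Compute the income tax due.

Parallel minimum levy:
  Adjusted income: ₹885,000 + ₹221,000 + ₹183,000 + ₹78,000 + ₹243,000 = ₹1,610,000
  Less exemption ₹81,000 → base ₹1,529,000
  ₹1,529,000 × 10% = ₹152,900

Ordinary income tax:
  ₹376,000 × 13% = ₹48,880
  ₹316,000 × 17% = ₹53,720
  ₹92,000 × 21% = ₹19,320
  ₹101,000 × 26% = ₹26,260
  → ₹148,180

₹152,900 > ₹148,180, so the parallel minimum levy is the binding amount.

₹152,900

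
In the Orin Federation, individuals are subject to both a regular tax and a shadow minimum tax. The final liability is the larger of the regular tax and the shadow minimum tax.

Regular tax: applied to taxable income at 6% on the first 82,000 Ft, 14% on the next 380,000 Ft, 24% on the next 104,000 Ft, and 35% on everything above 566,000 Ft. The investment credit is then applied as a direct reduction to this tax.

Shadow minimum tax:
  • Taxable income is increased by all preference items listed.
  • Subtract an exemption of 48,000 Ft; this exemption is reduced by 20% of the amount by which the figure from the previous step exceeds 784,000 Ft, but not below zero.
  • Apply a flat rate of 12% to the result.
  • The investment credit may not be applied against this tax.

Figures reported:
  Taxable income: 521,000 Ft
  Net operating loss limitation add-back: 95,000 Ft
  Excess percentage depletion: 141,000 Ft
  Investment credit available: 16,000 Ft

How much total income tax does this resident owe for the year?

Regular tax:
  82,000 Ft × 6% = 4,920 Ft
  380,000 Ft × 14% = 53,200 Ft
  59,000 Ft × 24% = 14,160 Ft
  → 72,280 Ft
  Less investment credit 16,000 Ft → 56,280 Ft

Shadow minimum tax:
  Adjusted income: 521,000 Ft + 95,000 Ft + 141,000 Ft = 757,000 Ft
  Exemption: 757,000 Ft ≤ 784,000 Ft, so full 48,000 Ft applies
  Base: 757,000 Ft − 48,000 Ft = 709,000 Ft
  709,000 Ft × 12% = 85,080 Ft

85,080 Ft > 56,280 Ft, so the shadow minimum tax is the binding amount.

85,080 Ft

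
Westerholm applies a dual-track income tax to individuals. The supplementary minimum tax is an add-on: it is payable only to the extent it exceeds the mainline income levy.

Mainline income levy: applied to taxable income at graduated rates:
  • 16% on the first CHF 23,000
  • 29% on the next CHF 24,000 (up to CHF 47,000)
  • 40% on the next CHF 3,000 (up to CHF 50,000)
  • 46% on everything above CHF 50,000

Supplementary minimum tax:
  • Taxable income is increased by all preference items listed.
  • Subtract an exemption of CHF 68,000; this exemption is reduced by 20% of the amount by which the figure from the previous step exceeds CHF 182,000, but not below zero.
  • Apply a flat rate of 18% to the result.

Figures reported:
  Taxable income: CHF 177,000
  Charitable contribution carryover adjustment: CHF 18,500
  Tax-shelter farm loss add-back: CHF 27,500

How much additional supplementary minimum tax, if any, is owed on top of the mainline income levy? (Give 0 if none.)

Supplementary minimum tax:
  Adjusted income: CHF 177,000 + CHF 18,500 + CHF 27,500 = CHF 223,000
  Exemption: CHF 68,000 − 20% × (CHF 223,000 − CHF 182,000) = CHF 68,000 − CHF 8,200 = CHF 59,800
  Base: CHF 223,000 − CHF 59,800 = CHF 163,200
  CHF 163,200 × 18% = CHF 29,376

Mainline income levy:
  CHF 23,000 × 16% = CHF 3,680
  CHF 24,000 × 29% = CHF 6,960
  CHF 3,000 × 40% = CHF 1,200
  CHF 127,000 × 46% = CHF 58,420
  → CHF 70,260

CHF 29,376 ≤ CHF 70,260, so no add-on is due.

CHF 0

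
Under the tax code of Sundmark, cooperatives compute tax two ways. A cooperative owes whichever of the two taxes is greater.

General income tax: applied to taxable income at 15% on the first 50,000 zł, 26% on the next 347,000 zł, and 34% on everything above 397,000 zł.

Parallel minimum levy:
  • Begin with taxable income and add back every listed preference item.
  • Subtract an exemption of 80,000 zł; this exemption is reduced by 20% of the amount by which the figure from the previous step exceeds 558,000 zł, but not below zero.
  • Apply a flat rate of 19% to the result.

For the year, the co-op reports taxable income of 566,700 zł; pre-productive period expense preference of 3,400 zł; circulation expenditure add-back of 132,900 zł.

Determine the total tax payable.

Parallel minimum levy:
  Adjusted income: 566,700 zł + 3,400 zł + 132,900 zł = 703,000 zł
  Exemption: 80,000 zł − 20% × (703,000 zł − 558,000 zł) = 80,000 zł − 29,000 zł = 51,000 zł
  Base: 703,000 zł − 51,000 zł = 652,000 zł
  652,000 zł × 19% = 123,880 zł

General income tax:
  50,000 zł × 15% = 7,500 zł
  347,000 zł × 26% = 90,220 zł
  169,700 zł × 34% = 57,698 zł
  → 155,418 zł

155,418 zł > 123,880 zł, so the general income tax governs.

155,418 zł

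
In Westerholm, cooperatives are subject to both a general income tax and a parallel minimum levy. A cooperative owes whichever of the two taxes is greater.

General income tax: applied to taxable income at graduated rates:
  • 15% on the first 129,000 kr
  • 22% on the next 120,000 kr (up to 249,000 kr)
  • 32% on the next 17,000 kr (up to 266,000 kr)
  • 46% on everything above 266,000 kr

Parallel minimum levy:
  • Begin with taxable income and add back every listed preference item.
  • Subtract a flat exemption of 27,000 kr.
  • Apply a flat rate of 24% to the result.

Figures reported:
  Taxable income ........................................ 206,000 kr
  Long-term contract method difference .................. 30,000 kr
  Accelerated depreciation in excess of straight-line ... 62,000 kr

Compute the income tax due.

65,040 kr

General income tax:
  129,000 kr × 15% = 19,350 kr
  77,000 kr × 22% = 16,940 kr
  → 36,290 kr

Parallel minimum levy:
  Adjusted income: 206,000 kr + 30,000 kr + 62,000 kr = 298,000 kr
  Less exemption 27,000 kr → base 271,000 kr
  271,000 kr × 24% = 65,040 kr

65,040 kr > 36,290 kr, so the parallel minimum levy is the binding amount.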